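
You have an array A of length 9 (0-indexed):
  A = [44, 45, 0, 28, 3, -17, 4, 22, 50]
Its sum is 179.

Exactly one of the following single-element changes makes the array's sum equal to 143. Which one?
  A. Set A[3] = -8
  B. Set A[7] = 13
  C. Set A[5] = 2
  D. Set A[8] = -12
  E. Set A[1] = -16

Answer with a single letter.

Option A: A[3] 28->-8, delta=-36, new_sum=179+(-36)=143 <-- matches target
Option B: A[7] 22->13, delta=-9, new_sum=179+(-9)=170
Option C: A[5] -17->2, delta=19, new_sum=179+(19)=198
Option D: A[8] 50->-12, delta=-62, new_sum=179+(-62)=117
Option E: A[1] 45->-16, delta=-61, new_sum=179+(-61)=118

Answer: A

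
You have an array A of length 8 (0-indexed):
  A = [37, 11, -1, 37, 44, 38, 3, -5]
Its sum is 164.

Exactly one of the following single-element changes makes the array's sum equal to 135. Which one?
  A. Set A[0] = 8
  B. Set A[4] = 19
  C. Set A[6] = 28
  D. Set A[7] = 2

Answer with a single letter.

Option A: A[0] 37->8, delta=-29, new_sum=164+(-29)=135 <-- matches target
Option B: A[4] 44->19, delta=-25, new_sum=164+(-25)=139
Option C: A[6] 3->28, delta=25, new_sum=164+(25)=189
Option D: A[7] -5->2, delta=7, new_sum=164+(7)=171

Answer: A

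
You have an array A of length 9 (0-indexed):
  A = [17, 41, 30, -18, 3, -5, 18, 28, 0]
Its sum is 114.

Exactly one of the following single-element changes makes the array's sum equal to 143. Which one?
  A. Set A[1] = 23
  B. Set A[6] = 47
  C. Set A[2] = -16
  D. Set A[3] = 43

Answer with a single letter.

Answer: B

Derivation:
Option A: A[1] 41->23, delta=-18, new_sum=114+(-18)=96
Option B: A[6] 18->47, delta=29, new_sum=114+(29)=143 <-- matches target
Option C: A[2] 30->-16, delta=-46, new_sum=114+(-46)=68
Option D: A[3] -18->43, delta=61, new_sum=114+(61)=175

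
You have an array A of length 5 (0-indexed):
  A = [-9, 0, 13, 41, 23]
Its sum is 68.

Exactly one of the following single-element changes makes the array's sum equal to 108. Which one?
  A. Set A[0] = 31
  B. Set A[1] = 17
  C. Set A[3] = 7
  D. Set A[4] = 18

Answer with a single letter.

Option A: A[0] -9->31, delta=40, new_sum=68+(40)=108 <-- matches target
Option B: A[1] 0->17, delta=17, new_sum=68+(17)=85
Option C: A[3] 41->7, delta=-34, new_sum=68+(-34)=34
Option D: A[4] 23->18, delta=-5, new_sum=68+(-5)=63

Answer: A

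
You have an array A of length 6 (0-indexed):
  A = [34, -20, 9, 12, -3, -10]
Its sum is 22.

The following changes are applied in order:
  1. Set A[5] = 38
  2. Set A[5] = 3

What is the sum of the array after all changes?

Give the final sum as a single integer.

Answer: 35

Derivation:
Initial sum: 22
Change 1: A[5] -10 -> 38, delta = 48, sum = 70
Change 2: A[5] 38 -> 3, delta = -35, sum = 35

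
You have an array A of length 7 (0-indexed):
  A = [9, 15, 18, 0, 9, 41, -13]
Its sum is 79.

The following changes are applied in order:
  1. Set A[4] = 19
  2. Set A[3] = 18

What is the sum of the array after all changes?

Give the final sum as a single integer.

Answer: 107

Derivation:
Initial sum: 79
Change 1: A[4] 9 -> 19, delta = 10, sum = 89
Change 2: A[3] 0 -> 18, delta = 18, sum = 107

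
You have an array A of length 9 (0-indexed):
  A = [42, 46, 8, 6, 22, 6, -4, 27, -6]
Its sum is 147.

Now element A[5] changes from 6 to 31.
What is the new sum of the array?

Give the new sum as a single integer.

Answer: 172

Derivation:
Old value at index 5: 6
New value at index 5: 31
Delta = 31 - 6 = 25
New sum = old_sum + delta = 147 + (25) = 172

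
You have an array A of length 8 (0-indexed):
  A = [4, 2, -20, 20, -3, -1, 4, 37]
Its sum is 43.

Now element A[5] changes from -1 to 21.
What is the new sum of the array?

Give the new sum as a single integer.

Old value at index 5: -1
New value at index 5: 21
Delta = 21 - -1 = 22
New sum = old_sum + delta = 43 + (22) = 65

Answer: 65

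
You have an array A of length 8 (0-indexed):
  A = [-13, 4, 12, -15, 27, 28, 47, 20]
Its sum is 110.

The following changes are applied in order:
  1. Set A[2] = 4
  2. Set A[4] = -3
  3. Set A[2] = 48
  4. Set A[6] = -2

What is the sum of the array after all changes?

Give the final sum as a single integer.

Initial sum: 110
Change 1: A[2] 12 -> 4, delta = -8, sum = 102
Change 2: A[4] 27 -> -3, delta = -30, sum = 72
Change 3: A[2] 4 -> 48, delta = 44, sum = 116
Change 4: A[6] 47 -> -2, delta = -49, sum = 67

Answer: 67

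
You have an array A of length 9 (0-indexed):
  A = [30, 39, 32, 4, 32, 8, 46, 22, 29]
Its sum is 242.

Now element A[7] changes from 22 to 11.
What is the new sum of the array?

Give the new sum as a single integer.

Old value at index 7: 22
New value at index 7: 11
Delta = 11 - 22 = -11
New sum = old_sum + delta = 242 + (-11) = 231

Answer: 231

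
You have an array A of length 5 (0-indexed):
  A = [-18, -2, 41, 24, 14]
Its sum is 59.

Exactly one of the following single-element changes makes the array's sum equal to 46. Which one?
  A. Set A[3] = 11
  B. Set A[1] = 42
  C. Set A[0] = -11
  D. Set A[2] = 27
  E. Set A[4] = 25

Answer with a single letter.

Answer: A

Derivation:
Option A: A[3] 24->11, delta=-13, new_sum=59+(-13)=46 <-- matches target
Option B: A[1] -2->42, delta=44, new_sum=59+(44)=103
Option C: A[0] -18->-11, delta=7, new_sum=59+(7)=66
Option D: A[2] 41->27, delta=-14, new_sum=59+(-14)=45
Option E: A[4] 14->25, delta=11, new_sum=59+(11)=70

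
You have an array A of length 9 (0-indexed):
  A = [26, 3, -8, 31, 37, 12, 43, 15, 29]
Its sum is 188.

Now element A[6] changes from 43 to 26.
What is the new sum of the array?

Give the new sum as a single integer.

Old value at index 6: 43
New value at index 6: 26
Delta = 26 - 43 = -17
New sum = old_sum + delta = 188 + (-17) = 171

Answer: 171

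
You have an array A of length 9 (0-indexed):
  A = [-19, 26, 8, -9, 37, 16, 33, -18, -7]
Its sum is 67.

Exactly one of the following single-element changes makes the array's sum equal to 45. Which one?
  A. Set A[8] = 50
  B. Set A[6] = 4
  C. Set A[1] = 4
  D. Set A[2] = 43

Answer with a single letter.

Answer: C

Derivation:
Option A: A[8] -7->50, delta=57, new_sum=67+(57)=124
Option B: A[6] 33->4, delta=-29, new_sum=67+(-29)=38
Option C: A[1] 26->4, delta=-22, new_sum=67+(-22)=45 <-- matches target
Option D: A[2] 8->43, delta=35, new_sum=67+(35)=102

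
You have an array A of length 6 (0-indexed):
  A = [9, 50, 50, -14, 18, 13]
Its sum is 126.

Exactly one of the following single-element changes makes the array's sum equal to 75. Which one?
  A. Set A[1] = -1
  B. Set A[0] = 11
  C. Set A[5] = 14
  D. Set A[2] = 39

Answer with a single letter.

Answer: A

Derivation:
Option A: A[1] 50->-1, delta=-51, new_sum=126+(-51)=75 <-- matches target
Option B: A[0] 9->11, delta=2, new_sum=126+(2)=128
Option C: A[5] 13->14, delta=1, new_sum=126+(1)=127
Option D: A[2] 50->39, delta=-11, new_sum=126+(-11)=115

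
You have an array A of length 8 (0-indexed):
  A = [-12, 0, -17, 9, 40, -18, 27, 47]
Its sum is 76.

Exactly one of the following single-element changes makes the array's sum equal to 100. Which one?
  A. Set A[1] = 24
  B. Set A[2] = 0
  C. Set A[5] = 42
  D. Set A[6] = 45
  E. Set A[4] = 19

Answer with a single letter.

Option A: A[1] 0->24, delta=24, new_sum=76+(24)=100 <-- matches target
Option B: A[2] -17->0, delta=17, new_sum=76+(17)=93
Option C: A[5] -18->42, delta=60, new_sum=76+(60)=136
Option D: A[6] 27->45, delta=18, new_sum=76+(18)=94
Option E: A[4] 40->19, delta=-21, new_sum=76+(-21)=55

Answer: A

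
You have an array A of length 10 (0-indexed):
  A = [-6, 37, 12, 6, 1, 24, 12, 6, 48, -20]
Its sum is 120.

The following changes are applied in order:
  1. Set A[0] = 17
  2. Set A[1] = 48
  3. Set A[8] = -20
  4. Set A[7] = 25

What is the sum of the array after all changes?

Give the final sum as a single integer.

Initial sum: 120
Change 1: A[0] -6 -> 17, delta = 23, sum = 143
Change 2: A[1] 37 -> 48, delta = 11, sum = 154
Change 3: A[8] 48 -> -20, delta = -68, sum = 86
Change 4: A[7] 6 -> 25, delta = 19, sum = 105

Answer: 105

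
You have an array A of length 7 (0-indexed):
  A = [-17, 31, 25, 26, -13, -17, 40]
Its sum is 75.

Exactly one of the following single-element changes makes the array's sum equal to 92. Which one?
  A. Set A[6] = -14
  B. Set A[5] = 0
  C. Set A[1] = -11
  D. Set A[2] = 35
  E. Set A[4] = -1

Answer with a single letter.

Answer: B

Derivation:
Option A: A[6] 40->-14, delta=-54, new_sum=75+(-54)=21
Option B: A[5] -17->0, delta=17, new_sum=75+(17)=92 <-- matches target
Option C: A[1] 31->-11, delta=-42, new_sum=75+(-42)=33
Option D: A[2] 25->35, delta=10, new_sum=75+(10)=85
Option E: A[4] -13->-1, delta=12, new_sum=75+(12)=87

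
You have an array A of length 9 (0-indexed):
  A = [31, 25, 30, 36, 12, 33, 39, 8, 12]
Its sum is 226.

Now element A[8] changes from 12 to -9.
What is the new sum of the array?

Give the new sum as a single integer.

Old value at index 8: 12
New value at index 8: -9
Delta = -9 - 12 = -21
New sum = old_sum + delta = 226 + (-21) = 205

Answer: 205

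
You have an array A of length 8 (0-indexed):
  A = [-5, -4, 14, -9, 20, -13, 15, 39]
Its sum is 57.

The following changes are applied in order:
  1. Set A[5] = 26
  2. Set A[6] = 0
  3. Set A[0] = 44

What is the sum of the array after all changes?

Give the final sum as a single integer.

Initial sum: 57
Change 1: A[5] -13 -> 26, delta = 39, sum = 96
Change 2: A[6] 15 -> 0, delta = -15, sum = 81
Change 3: A[0] -5 -> 44, delta = 49, sum = 130

Answer: 130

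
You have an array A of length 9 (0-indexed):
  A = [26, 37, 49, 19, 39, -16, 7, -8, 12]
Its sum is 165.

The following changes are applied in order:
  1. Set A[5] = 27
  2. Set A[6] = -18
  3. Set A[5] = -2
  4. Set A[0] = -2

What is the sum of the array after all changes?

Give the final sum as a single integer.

Answer: 126

Derivation:
Initial sum: 165
Change 1: A[5] -16 -> 27, delta = 43, sum = 208
Change 2: A[6] 7 -> -18, delta = -25, sum = 183
Change 3: A[5] 27 -> -2, delta = -29, sum = 154
Change 4: A[0] 26 -> -2, delta = -28, sum = 126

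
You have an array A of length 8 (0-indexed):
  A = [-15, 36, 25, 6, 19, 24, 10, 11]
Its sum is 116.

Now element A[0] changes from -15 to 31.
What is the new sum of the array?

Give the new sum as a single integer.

Answer: 162

Derivation:
Old value at index 0: -15
New value at index 0: 31
Delta = 31 - -15 = 46
New sum = old_sum + delta = 116 + (46) = 162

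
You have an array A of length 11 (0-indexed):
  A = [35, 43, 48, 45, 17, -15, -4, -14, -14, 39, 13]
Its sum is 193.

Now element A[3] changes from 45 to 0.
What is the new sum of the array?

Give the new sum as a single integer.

Old value at index 3: 45
New value at index 3: 0
Delta = 0 - 45 = -45
New sum = old_sum + delta = 193 + (-45) = 148

Answer: 148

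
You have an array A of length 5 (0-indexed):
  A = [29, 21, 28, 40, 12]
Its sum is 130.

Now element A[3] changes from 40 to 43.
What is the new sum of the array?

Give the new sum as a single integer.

Answer: 133

Derivation:
Old value at index 3: 40
New value at index 3: 43
Delta = 43 - 40 = 3
New sum = old_sum + delta = 130 + (3) = 133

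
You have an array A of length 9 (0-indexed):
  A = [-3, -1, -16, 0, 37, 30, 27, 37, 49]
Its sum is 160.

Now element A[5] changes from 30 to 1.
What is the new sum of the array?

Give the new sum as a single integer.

Old value at index 5: 30
New value at index 5: 1
Delta = 1 - 30 = -29
New sum = old_sum + delta = 160 + (-29) = 131

Answer: 131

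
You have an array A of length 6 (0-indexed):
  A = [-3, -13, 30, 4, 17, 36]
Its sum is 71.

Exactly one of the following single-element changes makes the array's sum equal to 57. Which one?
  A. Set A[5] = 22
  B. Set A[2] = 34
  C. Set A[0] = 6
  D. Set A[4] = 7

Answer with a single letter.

Option A: A[5] 36->22, delta=-14, new_sum=71+(-14)=57 <-- matches target
Option B: A[2] 30->34, delta=4, new_sum=71+(4)=75
Option C: A[0] -3->6, delta=9, new_sum=71+(9)=80
Option D: A[4] 17->7, delta=-10, new_sum=71+(-10)=61

Answer: A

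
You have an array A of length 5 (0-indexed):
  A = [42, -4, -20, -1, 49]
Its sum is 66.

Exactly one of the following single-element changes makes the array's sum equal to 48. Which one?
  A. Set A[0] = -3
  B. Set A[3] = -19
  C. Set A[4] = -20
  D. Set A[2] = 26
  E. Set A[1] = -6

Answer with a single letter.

Option A: A[0] 42->-3, delta=-45, new_sum=66+(-45)=21
Option B: A[3] -1->-19, delta=-18, new_sum=66+(-18)=48 <-- matches target
Option C: A[4] 49->-20, delta=-69, new_sum=66+(-69)=-3
Option D: A[2] -20->26, delta=46, new_sum=66+(46)=112
Option E: A[1] -4->-6, delta=-2, new_sum=66+(-2)=64

Answer: B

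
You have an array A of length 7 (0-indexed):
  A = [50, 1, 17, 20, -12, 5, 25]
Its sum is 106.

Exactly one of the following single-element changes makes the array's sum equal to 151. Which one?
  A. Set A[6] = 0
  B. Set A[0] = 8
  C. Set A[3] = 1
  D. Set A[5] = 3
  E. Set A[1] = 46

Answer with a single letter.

Answer: E

Derivation:
Option A: A[6] 25->0, delta=-25, new_sum=106+(-25)=81
Option B: A[0] 50->8, delta=-42, new_sum=106+(-42)=64
Option C: A[3] 20->1, delta=-19, new_sum=106+(-19)=87
Option D: A[5] 5->3, delta=-2, new_sum=106+(-2)=104
Option E: A[1] 1->46, delta=45, new_sum=106+(45)=151 <-- matches target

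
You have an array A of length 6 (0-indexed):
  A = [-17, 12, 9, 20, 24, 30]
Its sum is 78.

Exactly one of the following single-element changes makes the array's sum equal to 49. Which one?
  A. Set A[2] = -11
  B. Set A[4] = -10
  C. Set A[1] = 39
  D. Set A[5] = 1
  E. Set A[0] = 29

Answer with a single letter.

Answer: D

Derivation:
Option A: A[2] 9->-11, delta=-20, new_sum=78+(-20)=58
Option B: A[4] 24->-10, delta=-34, new_sum=78+(-34)=44
Option C: A[1] 12->39, delta=27, new_sum=78+(27)=105
Option D: A[5] 30->1, delta=-29, new_sum=78+(-29)=49 <-- matches target
Option E: A[0] -17->29, delta=46, new_sum=78+(46)=124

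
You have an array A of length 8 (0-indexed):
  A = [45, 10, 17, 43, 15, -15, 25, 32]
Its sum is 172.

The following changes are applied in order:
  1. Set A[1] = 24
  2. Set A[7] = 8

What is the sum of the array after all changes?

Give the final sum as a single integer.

Initial sum: 172
Change 1: A[1] 10 -> 24, delta = 14, sum = 186
Change 2: A[7] 32 -> 8, delta = -24, sum = 162

Answer: 162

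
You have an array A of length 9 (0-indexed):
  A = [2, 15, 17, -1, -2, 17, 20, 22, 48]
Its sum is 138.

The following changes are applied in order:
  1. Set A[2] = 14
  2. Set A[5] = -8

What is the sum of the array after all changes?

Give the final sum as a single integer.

Answer: 110

Derivation:
Initial sum: 138
Change 1: A[2] 17 -> 14, delta = -3, sum = 135
Change 2: A[5] 17 -> -8, delta = -25, sum = 110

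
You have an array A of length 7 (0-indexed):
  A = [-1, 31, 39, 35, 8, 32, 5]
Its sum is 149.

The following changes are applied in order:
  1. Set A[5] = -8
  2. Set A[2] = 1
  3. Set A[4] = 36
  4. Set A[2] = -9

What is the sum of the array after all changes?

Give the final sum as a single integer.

Initial sum: 149
Change 1: A[5] 32 -> -8, delta = -40, sum = 109
Change 2: A[2] 39 -> 1, delta = -38, sum = 71
Change 3: A[4] 8 -> 36, delta = 28, sum = 99
Change 4: A[2] 1 -> -9, delta = -10, sum = 89

Answer: 89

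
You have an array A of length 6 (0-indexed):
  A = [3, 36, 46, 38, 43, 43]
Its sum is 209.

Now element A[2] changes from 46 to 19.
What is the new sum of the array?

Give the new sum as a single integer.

Old value at index 2: 46
New value at index 2: 19
Delta = 19 - 46 = -27
New sum = old_sum + delta = 209 + (-27) = 182

Answer: 182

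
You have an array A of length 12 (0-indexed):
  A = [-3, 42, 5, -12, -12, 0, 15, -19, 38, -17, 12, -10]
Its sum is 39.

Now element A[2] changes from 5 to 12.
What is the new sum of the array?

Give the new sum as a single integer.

Answer: 46

Derivation:
Old value at index 2: 5
New value at index 2: 12
Delta = 12 - 5 = 7
New sum = old_sum + delta = 39 + (7) = 46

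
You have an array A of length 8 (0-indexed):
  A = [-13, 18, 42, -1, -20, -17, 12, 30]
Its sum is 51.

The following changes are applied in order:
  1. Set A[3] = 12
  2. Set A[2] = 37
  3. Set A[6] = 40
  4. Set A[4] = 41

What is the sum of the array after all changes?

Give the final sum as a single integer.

Answer: 148

Derivation:
Initial sum: 51
Change 1: A[3] -1 -> 12, delta = 13, sum = 64
Change 2: A[2] 42 -> 37, delta = -5, sum = 59
Change 3: A[6] 12 -> 40, delta = 28, sum = 87
Change 4: A[4] -20 -> 41, delta = 61, sum = 148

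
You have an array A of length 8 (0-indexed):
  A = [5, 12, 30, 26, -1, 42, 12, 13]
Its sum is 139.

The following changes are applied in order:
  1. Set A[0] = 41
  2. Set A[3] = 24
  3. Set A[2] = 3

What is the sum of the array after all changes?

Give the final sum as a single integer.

Initial sum: 139
Change 1: A[0] 5 -> 41, delta = 36, sum = 175
Change 2: A[3] 26 -> 24, delta = -2, sum = 173
Change 3: A[2] 30 -> 3, delta = -27, sum = 146

Answer: 146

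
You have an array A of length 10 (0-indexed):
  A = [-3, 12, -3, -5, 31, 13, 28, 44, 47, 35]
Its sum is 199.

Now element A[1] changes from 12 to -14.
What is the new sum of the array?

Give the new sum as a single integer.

Answer: 173

Derivation:
Old value at index 1: 12
New value at index 1: -14
Delta = -14 - 12 = -26
New sum = old_sum + delta = 199 + (-26) = 173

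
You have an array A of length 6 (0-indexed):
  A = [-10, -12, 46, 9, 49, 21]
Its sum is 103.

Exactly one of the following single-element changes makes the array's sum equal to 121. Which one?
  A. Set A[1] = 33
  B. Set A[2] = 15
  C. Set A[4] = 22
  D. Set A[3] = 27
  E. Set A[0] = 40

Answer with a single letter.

Answer: D

Derivation:
Option A: A[1] -12->33, delta=45, new_sum=103+(45)=148
Option B: A[2] 46->15, delta=-31, new_sum=103+(-31)=72
Option C: A[4] 49->22, delta=-27, new_sum=103+(-27)=76
Option D: A[3] 9->27, delta=18, new_sum=103+(18)=121 <-- matches target
Option E: A[0] -10->40, delta=50, new_sum=103+(50)=153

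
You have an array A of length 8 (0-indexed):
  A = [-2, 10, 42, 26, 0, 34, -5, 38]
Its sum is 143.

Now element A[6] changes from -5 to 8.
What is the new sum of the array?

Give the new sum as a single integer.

Old value at index 6: -5
New value at index 6: 8
Delta = 8 - -5 = 13
New sum = old_sum + delta = 143 + (13) = 156

Answer: 156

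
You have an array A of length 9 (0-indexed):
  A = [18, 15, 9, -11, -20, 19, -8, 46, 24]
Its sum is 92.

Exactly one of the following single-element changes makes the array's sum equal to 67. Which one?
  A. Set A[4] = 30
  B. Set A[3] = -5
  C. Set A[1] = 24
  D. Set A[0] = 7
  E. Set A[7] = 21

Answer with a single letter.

Option A: A[4] -20->30, delta=50, new_sum=92+(50)=142
Option B: A[3] -11->-5, delta=6, new_sum=92+(6)=98
Option C: A[1] 15->24, delta=9, new_sum=92+(9)=101
Option D: A[0] 18->7, delta=-11, new_sum=92+(-11)=81
Option E: A[7] 46->21, delta=-25, new_sum=92+(-25)=67 <-- matches target

Answer: E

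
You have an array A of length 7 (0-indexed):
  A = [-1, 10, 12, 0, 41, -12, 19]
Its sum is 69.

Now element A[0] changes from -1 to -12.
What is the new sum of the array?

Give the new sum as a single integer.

Old value at index 0: -1
New value at index 0: -12
Delta = -12 - -1 = -11
New sum = old_sum + delta = 69 + (-11) = 58

Answer: 58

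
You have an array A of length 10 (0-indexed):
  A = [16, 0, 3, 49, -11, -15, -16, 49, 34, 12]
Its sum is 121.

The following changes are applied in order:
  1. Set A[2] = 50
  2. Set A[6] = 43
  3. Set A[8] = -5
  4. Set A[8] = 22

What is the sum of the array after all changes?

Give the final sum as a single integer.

Answer: 215

Derivation:
Initial sum: 121
Change 1: A[2] 3 -> 50, delta = 47, sum = 168
Change 2: A[6] -16 -> 43, delta = 59, sum = 227
Change 3: A[8] 34 -> -5, delta = -39, sum = 188
Change 4: A[8] -5 -> 22, delta = 27, sum = 215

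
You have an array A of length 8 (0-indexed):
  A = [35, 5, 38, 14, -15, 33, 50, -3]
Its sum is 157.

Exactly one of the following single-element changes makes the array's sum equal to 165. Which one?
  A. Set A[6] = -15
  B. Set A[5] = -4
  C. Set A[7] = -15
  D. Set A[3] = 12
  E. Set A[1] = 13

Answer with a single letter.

Option A: A[6] 50->-15, delta=-65, new_sum=157+(-65)=92
Option B: A[5] 33->-4, delta=-37, new_sum=157+(-37)=120
Option C: A[7] -3->-15, delta=-12, new_sum=157+(-12)=145
Option D: A[3] 14->12, delta=-2, new_sum=157+(-2)=155
Option E: A[1] 5->13, delta=8, new_sum=157+(8)=165 <-- matches target

Answer: E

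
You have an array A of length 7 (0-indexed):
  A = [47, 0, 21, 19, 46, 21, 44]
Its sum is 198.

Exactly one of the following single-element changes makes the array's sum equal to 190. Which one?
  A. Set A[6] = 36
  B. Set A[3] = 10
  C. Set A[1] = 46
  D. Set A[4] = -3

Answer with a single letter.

Option A: A[6] 44->36, delta=-8, new_sum=198+(-8)=190 <-- matches target
Option B: A[3] 19->10, delta=-9, new_sum=198+(-9)=189
Option C: A[1] 0->46, delta=46, new_sum=198+(46)=244
Option D: A[4] 46->-3, delta=-49, new_sum=198+(-49)=149

Answer: A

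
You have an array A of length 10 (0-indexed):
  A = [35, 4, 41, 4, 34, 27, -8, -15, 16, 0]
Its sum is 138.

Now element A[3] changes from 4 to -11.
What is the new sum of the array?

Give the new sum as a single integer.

Answer: 123

Derivation:
Old value at index 3: 4
New value at index 3: -11
Delta = -11 - 4 = -15
New sum = old_sum + delta = 138 + (-15) = 123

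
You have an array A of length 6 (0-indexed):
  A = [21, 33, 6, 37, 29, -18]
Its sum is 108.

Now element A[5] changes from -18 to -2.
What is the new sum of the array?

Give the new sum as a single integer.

Old value at index 5: -18
New value at index 5: -2
Delta = -2 - -18 = 16
New sum = old_sum + delta = 108 + (16) = 124

Answer: 124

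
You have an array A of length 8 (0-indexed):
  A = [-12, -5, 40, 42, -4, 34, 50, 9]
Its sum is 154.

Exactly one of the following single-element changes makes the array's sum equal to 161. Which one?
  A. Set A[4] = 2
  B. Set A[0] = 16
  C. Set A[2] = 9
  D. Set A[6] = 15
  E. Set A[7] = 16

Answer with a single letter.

Answer: E

Derivation:
Option A: A[4] -4->2, delta=6, new_sum=154+(6)=160
Option B: A[0] -12->16, delta=28, new_sum=154+(28)=182
Option C: A[2] 40->9, delta=-31, new_sum=154+(-31)=123
Option D: A[6] 50->15, delta=-35, new_sum=154+(-35)=119
Option E: A[7] 9->16, delta=7, new_sum=154+(7)=161 <-- matches target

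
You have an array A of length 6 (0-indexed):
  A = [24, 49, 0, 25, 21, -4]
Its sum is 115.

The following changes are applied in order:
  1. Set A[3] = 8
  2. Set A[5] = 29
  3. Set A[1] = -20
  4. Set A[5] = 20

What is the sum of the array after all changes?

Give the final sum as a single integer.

Initial sum: 115
Change 1: A[3] 25 -> 8, delta = -17, sum = 98
Change 2: A[5] -4 -> 29, delta = 33, sum = 131
Change 3: A[1] 49 -> -20, delta = -69, sum = 62
Change 4: A[5] 29 -> 20, delta = -9, sum = 53

Answer: 53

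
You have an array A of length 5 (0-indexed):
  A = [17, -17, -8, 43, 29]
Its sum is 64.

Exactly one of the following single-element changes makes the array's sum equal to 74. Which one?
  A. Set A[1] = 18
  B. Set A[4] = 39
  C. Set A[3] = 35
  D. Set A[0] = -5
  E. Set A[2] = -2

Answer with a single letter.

Answer: B

Derivation:
Option A: A[1] -17->18, delta=35, new_sum=64+(35)=99
Option B: A[4] 29->39, delta=10, new_sum=64+(10)=74 <-- matches target
Option C: A[3] 43->35, delta=-8, new_sum=64+(-8)=56
Option D: A[0] 17->-5, delta=-22, new_sum=64+(-22)=42
Option E: A[2] -8->-2, delta=6, new_sum=64+(6)=70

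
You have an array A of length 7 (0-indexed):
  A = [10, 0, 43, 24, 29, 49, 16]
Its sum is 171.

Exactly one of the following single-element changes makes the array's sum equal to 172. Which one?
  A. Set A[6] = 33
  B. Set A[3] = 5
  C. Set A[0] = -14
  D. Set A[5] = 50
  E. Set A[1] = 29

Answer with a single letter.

Answer: D

Derivation:
Option A: A[6] 16->33, delta=17, new_sum=171+(17)=188
Option B: A[3] 24->5, delta=-19, new_sum=171+(-19)=152
Option C: A[0] 10->-14, delta=-24, new_sum=171+(-24)=147
Option D: A[5] 49->50, delta=1, new_sum=171+(1)=172 <-- matches target
Option E: A[1] 0->29, delta=29, new_sum=171+(29)=200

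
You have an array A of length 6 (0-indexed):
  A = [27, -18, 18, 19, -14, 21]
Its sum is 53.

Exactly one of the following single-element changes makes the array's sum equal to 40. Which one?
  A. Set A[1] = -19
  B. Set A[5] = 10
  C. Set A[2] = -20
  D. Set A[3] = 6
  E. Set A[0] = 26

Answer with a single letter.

Answer: D

Derivation:
Option A: A[1] -18->-19, delta=-1, new_sum=53+(-1)=52
Option B: A[5] 21->10, delta=-11, new_sum=53+(-11)=42
Option C: A[2] 18->-20, delta=-38, new_sum=53+(-38)=15
Option D: A[3] 19->6, delta=-13, new_sum=53+(-13)=40 <-- matches target
Option E: A[0] 27->26, delta=-1, new_sum=53+(-1)=52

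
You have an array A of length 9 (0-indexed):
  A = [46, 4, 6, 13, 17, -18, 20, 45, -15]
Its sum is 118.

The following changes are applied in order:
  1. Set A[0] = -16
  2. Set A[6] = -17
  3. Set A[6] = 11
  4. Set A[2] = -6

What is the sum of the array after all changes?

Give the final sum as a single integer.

Initial sum: 118
Change 1: A[0] 46 -> -16, delta = -62, sum = 56
Change 2: A[6] 20 -> -17, delta = -37, sum = 19
Change 3: A[6] -17 -> 11, delta = 28, sum = 47
Change 4: A[2] 6 -> -6, delta = -12, sum = 35

Answer: 35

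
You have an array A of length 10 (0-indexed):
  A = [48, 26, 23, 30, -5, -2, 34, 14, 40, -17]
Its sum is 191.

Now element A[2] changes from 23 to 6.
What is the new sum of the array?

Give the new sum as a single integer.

Old value at index 2: 23
New value at index 2: 6
Delta = 6 - 23 = -17
New sum = old_sum + delta = 191 + (-17) = 174

Answer: 174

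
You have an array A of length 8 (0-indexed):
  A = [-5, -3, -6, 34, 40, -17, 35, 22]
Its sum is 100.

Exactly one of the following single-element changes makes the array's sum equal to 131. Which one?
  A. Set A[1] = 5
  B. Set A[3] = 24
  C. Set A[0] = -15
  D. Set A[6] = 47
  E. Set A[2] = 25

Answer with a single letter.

Option A: A[1] -3->5, delta=8, new_sum=100+(8)=108
Option B: A[3] 34->24, delta=-10, new_sum=100+(-10)=90
Option C: A[0] -5->-15, delta=-10, new_sum=100+(-10)=90
Option D: A[6] 35->47, delta=12, new_sum=100+(12)=112
Option E: A[2] -6->25, delta=31, new_sum=100+(31)=131 <-- matches target

Answer: E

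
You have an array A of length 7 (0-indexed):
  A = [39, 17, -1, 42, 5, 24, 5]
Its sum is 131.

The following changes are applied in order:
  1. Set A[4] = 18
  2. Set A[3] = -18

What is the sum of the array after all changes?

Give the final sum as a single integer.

Initial sum: 131
Change 1: A[4] 5 -> 18, delta = 13, sum = 144
Change 2: A[3] 42 -> -18, delta = -60, sum = 84

Answer: 84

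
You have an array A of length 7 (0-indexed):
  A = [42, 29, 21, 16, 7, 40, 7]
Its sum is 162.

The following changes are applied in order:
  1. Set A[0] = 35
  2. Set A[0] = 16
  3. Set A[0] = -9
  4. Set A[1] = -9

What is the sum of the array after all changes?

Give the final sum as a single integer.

Initial sum: 162
Change 1: A[0] 42 -> 35, delta = -7, sum = 155
Change 2: A[0] 35 -> 16, delta = -19, sum = 136
Change 3: A[0] 16 -> -9, delta = -25, sum = 111
Change 4: A[1] 29 -> -9, delta = -38, sum = 73

Answer: 73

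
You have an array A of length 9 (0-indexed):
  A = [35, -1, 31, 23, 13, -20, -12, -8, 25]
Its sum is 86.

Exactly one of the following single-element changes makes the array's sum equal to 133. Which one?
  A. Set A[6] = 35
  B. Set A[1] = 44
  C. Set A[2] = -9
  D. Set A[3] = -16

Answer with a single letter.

Option A: A[6] -12->35, delta=47, new_sum=86+(47)=133 <-- matches target
Option B: A[1] -1->44, delta=45, new_sum=86+(45)=131
Option C: A[2] 31->-9, delta=-40, new_sum=86+(-40)=46
Option D: A[3] 23->-16, delta=-39, new_sum=86+(-39)=47

Answer: A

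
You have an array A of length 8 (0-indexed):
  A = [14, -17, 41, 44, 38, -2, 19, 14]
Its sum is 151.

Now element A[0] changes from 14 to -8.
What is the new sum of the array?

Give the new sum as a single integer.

Answer: 129

Derivation:
Old value at index 0: 14
New value at index 0: -8
Delta = -8 - 14 = -22
New sum = old_sum + delta = 151 + (-22) = 129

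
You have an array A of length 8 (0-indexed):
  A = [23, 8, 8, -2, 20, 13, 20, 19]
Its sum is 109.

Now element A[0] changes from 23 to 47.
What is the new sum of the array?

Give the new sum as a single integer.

Answer: 133

Derivation:
Old value at index 0: 23
New value at index 0: 47
Delta = 47 - 23 = 24
New sum = old_sum + delta = 109 + (24) = 133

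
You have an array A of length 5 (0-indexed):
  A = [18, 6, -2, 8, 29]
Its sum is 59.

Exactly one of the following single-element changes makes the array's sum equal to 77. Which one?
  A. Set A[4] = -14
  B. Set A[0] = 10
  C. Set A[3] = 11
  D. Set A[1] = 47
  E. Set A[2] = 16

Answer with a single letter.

Answer: E

Derivation:
Option A: A[4] 29->-14, delta=-43, new_sum=59+(-43)=16
Option B: A[0] 18->10, delta=-8, new_sum=59+(-8)=51
Option C: A[3] 8->11, delta=3, new_sum=59+(3)=62
Option D: A[1] 6->47, delta=41, new_sum=59+(41)=100
Option E: A[2] -2->16, delta=18, new_sum=59+(18)=77 <-- matches target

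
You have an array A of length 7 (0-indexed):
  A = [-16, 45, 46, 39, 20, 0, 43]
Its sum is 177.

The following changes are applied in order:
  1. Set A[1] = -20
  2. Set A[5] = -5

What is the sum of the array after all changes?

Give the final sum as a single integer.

Answer: 107

Derivation:
Initial sum: 177
Change 1: A[1] 45 -> -20, delta = -65, sum = 112
Change 2: A[5] 0 -> -5, delta = -5, sum = 107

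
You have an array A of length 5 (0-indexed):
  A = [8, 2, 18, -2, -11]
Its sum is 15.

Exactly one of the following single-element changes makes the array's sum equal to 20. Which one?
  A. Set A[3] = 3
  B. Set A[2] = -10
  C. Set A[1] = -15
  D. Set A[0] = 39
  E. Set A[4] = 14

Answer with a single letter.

Option A: A[3] -2->3, delta=5, new_sum=15+(5)=20 <-- matches target
Option B: A[2] 18->-10, delta=-28, new_sum=15+(-28)=-13
Option C: A[1] 2->-15, delta=-17, new_sum=15+(-17)=-2
Option D: A[0] 8->39, delta=31, new_sum=15+(31)=46
Option E: A[4] -11->14, delta=25, new_sum=15+(25)=40

Answer: A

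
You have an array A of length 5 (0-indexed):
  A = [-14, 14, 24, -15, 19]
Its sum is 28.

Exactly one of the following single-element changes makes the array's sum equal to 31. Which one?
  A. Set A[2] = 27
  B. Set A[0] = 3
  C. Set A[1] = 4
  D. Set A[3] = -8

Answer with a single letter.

Option A: A[2] 24->27, delta=3, new_sum=28+(3)=31 <-- matches target
Option B: A[0] -14->3, delta=17, new_sum=28+(17)=45
Option C: A[1] 14->4, delta=-10, new_sum=28+(-10)=18
Option D: A[3] -15->-8, delta=7, new_sum=28+(7)=35

Answer: A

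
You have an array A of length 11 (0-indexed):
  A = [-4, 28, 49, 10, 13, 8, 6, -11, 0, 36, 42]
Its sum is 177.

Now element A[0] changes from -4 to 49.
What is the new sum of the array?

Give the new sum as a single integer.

Answer: 230

Derivation:
Old value at index 0: -4
New value at index 0: 49
Delta = 49 - -4 = 53
New sum = old_sum + delta = 177 + (53) = 230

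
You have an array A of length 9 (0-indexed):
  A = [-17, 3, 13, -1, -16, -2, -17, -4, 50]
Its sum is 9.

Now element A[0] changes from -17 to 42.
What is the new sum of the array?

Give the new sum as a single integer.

Answer: 68

Derivation:
Old value at index 0: -17
New value at index 0: 42
Delta = 42 - -17 = 59
New sum = old_sum + delta = 9 + (59) = 68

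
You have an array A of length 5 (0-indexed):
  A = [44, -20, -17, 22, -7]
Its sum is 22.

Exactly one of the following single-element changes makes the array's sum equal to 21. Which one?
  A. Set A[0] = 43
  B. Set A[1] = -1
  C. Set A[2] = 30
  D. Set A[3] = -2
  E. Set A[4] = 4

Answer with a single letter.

Answer: A

Derivation:
Option A: A[0] 44->43, delta=-1, new_sum=22+(-1)=21 <-- matches target
Option B: A[1] -20->-1, delta=19, new_sum=22+(19)=41
Option C: A[2] -17->30, delta=47, new_sum=22+(47)=69
Option D: A[3] 22->-2, delta=-24, new_sum=22+(-24)=-2
Option E: A[4] -7->4, delta=11, new_sum=22+(11)=33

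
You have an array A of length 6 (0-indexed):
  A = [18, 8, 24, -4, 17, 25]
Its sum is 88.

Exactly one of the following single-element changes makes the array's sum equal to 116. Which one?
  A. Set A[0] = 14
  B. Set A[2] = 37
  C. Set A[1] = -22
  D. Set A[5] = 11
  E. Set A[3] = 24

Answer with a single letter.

Answer: E

Derivation:
Option A: A[0] 18->14, delta=-4, new_sum=88+(-4)=84
Option B: A[2] 24->37, delta=13, new_sum=88+(13)=101
Option C: A[1] 8->-22, delta=-30, new_sum=88+(-30)=58
Option D: A[5] 25->11, delta=-14, new_sum=88+(-14)=74
Option E: A[3] -4->24, delta=28, new_sum=88+(28)=116 <-- matches target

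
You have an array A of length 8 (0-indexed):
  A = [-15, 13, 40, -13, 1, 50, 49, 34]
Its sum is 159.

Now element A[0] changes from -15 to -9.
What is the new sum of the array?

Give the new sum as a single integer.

Old value at index 0: -15
New value at index 0: -9
Delta = -9 - -15 = 6
New sum = old_sum + delta = 159 + (6) = 165

Answer: 165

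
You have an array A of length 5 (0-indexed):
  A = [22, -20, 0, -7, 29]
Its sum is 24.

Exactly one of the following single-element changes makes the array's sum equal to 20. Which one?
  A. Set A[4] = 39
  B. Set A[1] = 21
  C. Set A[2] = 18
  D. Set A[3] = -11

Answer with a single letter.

Answer: D

Derivation:
Option A: A[4] 29->39, delta=10, new_sum=24+(10)=34
Option B: A[1] -20->21, delta=41, new_sum=24+(41)=65
Option C: A[2] 0->18, delta=18, new_sum=24+(18)=42
Option D: A[3] -7->-11, delta=-4, new_sum=24+(-4)=20 <-- matches target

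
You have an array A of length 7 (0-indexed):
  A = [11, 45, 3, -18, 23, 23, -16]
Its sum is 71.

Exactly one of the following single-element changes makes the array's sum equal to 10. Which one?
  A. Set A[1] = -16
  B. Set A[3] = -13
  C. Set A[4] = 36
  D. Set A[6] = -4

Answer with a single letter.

Option A: A[1] 45->-16, delta=-61, new_sum=71+(-61)=10 <-- matches target
Option B: A[3] -18->-13, delta=5, new_sum=71+(5)=76
Option C: A[4] 23->36, delta=13, new_sum=71+(13)=84
Option D: A[6] -16->-4, delta=12, new_sum=71+(12)=83

Answer: A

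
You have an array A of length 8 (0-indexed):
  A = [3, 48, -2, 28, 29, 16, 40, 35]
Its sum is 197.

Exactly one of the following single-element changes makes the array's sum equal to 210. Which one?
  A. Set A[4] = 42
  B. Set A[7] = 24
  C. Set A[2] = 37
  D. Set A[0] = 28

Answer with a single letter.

Option A: A[4] 29->42, delta=13, new_sum=197+(13)=210 <-- matches target
Option B: A[7] 35->24, delta=-11, new_sum=197+(-11)=186
Option C: A[2] -2->37, delta=39, new_sum=197+(39)=236
Option D: A[0] 3->28, delta=25, new_sum=197+(25)=222

Answer: A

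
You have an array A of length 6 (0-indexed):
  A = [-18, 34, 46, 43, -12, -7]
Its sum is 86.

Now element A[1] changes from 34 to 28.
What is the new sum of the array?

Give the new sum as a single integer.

Answer: 80

Derivation:
Old value at index 1: 34
New value at index 1: 28
Delta = 28 - 34 = -6
New sum = old_sum + delta = 86 + (-6) = 80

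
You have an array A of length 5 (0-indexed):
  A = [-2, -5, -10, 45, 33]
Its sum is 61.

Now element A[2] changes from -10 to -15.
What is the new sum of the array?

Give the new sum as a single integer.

Old value at index 2: -10
New value at index 2: -15
Delta = -15 - -10 = -5
New sum = old_sum + delta = 61 + (-5) = 56

Answer: 56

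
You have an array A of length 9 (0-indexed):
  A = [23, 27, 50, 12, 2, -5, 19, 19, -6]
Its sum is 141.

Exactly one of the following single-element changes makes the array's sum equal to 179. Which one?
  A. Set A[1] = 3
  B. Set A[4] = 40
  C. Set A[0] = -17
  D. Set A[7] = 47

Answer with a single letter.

Answer: B

Derivation:
Option A: A[1] 27->3, delta=-24, new_sum=141+(-24)=117
Option B: A[4] 2->40, delta=38, new_sum=141+(38)=179 <-- matches target
Option C: A[0] 23->-17, delta=-40, new_sum=141+(-40)=101
Option D: A[7] 19->47, delta=28, new_sum=141+(28)=169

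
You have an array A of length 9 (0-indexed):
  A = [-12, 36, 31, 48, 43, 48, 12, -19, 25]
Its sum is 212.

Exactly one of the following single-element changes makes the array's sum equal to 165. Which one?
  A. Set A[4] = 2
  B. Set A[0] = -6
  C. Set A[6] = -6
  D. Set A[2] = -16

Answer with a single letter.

Answer: D

Derivation:
Option A: A[4] 43->2, delta=-41, new_sum=212+(-41)=171
Option B: A[0] -12->-6, delta=6, new_sum=212+(6)=218
Option C: A[6] 12->-6, delta=-18, new_sum=212+(-18)=194
Option D: A[2] 31->-16, delta=-47, new_sum=212+(-47)=165 <-- matches target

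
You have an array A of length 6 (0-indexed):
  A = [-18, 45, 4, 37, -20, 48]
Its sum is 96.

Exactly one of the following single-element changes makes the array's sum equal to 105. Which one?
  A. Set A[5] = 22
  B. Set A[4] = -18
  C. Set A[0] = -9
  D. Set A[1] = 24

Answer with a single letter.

Answer: C

Derivation:
Option A: A[5] 48->22, delta=-26, new_sum=96+(-26)=70
Option B: A[4] -20->-18, delta=2, new_sum=96+(2)=98
Option C: A[0] -18->-9, delta=9, new_sum=96+(9)=105 <-- matches target
Option D: A[1] 45->24, delta=-21, new_sum=96+(-21)=75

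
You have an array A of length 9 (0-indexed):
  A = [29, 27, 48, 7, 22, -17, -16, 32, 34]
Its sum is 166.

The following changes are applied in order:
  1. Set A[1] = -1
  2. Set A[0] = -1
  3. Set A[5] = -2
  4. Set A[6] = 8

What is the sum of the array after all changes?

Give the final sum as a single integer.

Answer: 147

Derivation:
Initial sum: 166
Change 1: A[1] 27 -> -1, delta = -28, sum = 138
Change 2: A[0] 29 -> -1, delta = -30, sum = 108
Change 3: A[5] -17 -> -2, delta = 15, sum = 123
Change 4: A[6] -16 -> 8, delta = 24, sum = 147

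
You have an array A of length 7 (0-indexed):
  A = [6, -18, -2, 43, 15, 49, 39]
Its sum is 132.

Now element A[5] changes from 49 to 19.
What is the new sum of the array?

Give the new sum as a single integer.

Old value at index 5: 49
New value at index 5: 19
Delta = 19 - 49 = -30
New sum = old_sum + delta = 132 + (-30) = 102

Answer: 102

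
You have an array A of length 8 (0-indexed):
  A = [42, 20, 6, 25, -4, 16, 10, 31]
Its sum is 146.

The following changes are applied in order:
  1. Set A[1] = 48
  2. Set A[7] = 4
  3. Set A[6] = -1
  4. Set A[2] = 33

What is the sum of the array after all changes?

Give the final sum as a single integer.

Initial sum: 146
Change 1: A[1] 20 -> 48, delta = 28, sum = 174
Change 2: A[7] 31 -> 4, delta = -27, sum = 147
Change 3: A[6] 10 -> -1, delta = -11, sum = 136
Change 4: A[2] 6 -> 33, delta = 27, sum = 163

Answer: 163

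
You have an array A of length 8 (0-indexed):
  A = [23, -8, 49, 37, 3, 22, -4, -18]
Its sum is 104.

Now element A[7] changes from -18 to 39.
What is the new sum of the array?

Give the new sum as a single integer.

Answer: 161

Derivation:
Old value at index 7: -18
New value at index 7: 39
Delta = 39 - -18 = 57
New sum = old_sum + delta = 104 + (57) = 161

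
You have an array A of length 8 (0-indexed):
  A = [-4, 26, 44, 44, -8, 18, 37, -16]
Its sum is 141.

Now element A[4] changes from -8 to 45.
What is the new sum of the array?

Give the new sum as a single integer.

Old value at index 4: -8
New value at index 4: 45
Delta = 45 - -8 = 53
New sum = old_sum + delta = 141 + (53) = 194

Answer: 194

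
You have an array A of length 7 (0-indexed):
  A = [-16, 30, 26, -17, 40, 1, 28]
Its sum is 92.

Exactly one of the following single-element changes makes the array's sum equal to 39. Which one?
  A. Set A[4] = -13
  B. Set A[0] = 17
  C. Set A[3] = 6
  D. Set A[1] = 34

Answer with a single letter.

Option A: A[4] 40->-13, delta=-53, new_sum=92+(-53)=39 <-- matches target
Option B: A[0] -16->17, delta=33, new_sum=92+(33)=125
Option C: A[3] -17->6, delta=23, new_sum=92+(23)=115
Option D: A[1] 30->34, delta=4, new_sum=92+(4)=96

Answer: A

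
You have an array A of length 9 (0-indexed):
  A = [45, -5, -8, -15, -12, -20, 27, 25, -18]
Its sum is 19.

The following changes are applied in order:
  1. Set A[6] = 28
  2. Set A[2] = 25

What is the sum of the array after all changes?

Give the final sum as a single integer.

Initial sum: 19
Change 1: A[6] 27 -> 28, delta = 1, sum = 20
Change 2: A[2] -8 -> 25, delta = 33, sum = 53

Answer: 53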